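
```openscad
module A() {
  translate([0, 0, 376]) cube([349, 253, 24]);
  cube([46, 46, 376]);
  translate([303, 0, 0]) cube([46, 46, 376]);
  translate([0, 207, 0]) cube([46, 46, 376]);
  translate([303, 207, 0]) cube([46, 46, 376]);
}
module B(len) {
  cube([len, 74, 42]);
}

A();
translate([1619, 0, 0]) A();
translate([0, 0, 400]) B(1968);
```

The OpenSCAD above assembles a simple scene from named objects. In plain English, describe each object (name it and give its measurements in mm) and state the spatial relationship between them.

A is a simple wooden stool: a rectangular seat 349 mm (x) by 253 mm (y), 24 mm thick, top face at z = 400 mm, on four square legs, each 46×46 mm in cross-section. The legs rest on z = 0, each flush with a corner of the seat.

B is a rectangular beam 1968 mm long (x), 74 mm deep (y), 42 mm thick (z).

The beam spans the tops of two stools placed 1270 mm apart, resting at z = 400 mm.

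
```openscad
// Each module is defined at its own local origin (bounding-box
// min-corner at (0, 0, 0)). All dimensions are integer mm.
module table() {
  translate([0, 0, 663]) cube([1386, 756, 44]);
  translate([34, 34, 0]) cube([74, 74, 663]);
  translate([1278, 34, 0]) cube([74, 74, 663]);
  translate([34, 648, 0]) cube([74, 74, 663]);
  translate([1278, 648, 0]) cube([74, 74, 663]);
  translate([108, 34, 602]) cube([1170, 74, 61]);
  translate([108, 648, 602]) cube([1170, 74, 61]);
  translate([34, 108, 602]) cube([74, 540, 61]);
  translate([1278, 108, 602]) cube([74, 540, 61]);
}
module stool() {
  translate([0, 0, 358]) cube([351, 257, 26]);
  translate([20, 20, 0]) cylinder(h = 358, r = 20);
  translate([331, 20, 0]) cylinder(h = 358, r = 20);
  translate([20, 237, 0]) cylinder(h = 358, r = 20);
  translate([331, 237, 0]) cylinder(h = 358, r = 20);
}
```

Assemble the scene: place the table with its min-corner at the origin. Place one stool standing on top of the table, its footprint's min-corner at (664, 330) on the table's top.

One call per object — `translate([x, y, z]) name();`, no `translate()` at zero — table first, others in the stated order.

table();
translate([664, 330, 707]) stool();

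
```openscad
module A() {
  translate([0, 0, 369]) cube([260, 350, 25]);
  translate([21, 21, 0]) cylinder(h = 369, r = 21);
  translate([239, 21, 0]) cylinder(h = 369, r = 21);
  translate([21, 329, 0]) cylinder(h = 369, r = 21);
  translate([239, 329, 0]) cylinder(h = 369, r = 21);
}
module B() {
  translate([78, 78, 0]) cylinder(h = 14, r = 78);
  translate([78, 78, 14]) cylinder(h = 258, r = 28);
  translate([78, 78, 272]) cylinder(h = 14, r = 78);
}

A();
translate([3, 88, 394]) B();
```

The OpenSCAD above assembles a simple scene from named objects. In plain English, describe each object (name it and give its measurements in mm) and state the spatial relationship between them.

A is a simple wooden stool: a rectangular seat 260 mm (x) by 350 mm (y), 25 mm thick, top face at z = 394 mm, on four round legs, each 42 mm in diameter. The legs rest on z = 0, each leg's axis is inset half a diameter from the nearest pair of seat edges (so the leg's bounding box is flush with the corner).

B is a spool: two coaxial disc flanges of radius 78 mm and thickness 14 mm, joined by a core cylinder of radius 28 mm and height 258 mm. The lower flange rests on z = 0 and the three cylinders share a vertical axis.

The spool is on top of the stool.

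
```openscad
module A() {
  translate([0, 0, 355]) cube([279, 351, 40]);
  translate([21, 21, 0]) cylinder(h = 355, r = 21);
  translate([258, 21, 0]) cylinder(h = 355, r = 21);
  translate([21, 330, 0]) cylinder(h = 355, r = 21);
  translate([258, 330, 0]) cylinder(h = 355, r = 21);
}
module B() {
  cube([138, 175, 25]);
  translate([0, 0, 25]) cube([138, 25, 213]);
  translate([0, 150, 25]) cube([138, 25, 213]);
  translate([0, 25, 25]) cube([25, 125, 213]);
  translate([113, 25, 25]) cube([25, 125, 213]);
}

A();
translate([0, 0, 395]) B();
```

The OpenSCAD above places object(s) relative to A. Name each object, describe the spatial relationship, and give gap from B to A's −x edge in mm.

A is a stool. B is an open box. The open box is on top of the stool. The gap from the open box to the stool's −x edge is 0 mm.

The open box's min-x is at 0; the stool's min-x is 0; gap = 0 mm.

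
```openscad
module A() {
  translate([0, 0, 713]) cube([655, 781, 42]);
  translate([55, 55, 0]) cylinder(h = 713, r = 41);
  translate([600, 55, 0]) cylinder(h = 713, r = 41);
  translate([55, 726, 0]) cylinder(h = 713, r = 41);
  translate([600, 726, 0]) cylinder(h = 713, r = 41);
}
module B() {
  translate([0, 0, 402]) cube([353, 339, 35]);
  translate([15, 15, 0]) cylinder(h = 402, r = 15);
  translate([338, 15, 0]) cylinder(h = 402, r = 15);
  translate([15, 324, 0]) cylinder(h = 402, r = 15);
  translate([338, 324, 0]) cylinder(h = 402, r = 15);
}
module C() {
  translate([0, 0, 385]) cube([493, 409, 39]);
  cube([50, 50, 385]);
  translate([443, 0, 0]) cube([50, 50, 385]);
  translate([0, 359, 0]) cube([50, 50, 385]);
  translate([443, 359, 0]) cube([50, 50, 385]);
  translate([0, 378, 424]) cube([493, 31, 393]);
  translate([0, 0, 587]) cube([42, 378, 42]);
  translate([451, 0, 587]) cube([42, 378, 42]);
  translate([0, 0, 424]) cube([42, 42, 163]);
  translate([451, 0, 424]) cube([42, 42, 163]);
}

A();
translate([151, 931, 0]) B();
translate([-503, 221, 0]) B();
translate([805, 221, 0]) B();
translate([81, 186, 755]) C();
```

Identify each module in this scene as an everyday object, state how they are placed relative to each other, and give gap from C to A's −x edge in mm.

The chair's min-x is at 81; the table's min-x is 0; gap = 81 mm.

A is a table. B is a stool. C is a chair. Three stools sit around the table at the +y, −x, +x sides. The chair is on top of the table, centred. The gap from the chair to the table's −x edge is 81 mm.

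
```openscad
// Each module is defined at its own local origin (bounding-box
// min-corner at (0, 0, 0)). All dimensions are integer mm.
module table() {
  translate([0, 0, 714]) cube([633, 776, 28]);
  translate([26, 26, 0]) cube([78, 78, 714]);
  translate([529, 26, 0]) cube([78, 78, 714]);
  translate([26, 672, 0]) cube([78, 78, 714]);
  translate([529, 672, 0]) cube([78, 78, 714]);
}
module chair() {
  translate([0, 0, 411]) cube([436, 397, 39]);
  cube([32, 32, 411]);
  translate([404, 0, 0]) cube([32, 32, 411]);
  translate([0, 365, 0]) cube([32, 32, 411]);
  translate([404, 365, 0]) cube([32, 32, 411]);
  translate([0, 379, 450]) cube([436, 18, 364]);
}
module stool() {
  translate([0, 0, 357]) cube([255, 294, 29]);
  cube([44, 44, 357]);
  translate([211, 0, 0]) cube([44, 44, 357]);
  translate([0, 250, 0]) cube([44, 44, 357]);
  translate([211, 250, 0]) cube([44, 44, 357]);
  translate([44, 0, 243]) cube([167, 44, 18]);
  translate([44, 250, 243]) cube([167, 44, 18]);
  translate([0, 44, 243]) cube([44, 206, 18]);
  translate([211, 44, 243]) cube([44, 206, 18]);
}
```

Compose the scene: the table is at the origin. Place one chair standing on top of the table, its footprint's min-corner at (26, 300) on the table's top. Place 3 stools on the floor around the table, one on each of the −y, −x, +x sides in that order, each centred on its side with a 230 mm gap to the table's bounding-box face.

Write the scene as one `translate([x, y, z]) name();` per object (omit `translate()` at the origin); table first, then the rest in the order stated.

table();
translate([26, 300, 742]) chair();
translate([189, -524, 0]) stool();
translate([-485, 241, 0]) stool();
translate([863, 241, 0]) stool();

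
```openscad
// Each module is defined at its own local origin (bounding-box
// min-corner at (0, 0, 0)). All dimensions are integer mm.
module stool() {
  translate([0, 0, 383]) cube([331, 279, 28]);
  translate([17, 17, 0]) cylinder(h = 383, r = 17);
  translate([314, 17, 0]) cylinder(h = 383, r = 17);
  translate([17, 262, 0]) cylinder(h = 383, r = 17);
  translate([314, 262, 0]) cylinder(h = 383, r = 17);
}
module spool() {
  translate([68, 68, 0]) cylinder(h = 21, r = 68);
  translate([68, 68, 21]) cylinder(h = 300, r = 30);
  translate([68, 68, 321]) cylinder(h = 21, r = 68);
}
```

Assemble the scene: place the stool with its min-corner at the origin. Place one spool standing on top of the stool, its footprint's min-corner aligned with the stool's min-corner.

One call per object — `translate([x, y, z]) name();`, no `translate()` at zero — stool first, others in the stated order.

stool();
translate([0, 0, 411]) spool();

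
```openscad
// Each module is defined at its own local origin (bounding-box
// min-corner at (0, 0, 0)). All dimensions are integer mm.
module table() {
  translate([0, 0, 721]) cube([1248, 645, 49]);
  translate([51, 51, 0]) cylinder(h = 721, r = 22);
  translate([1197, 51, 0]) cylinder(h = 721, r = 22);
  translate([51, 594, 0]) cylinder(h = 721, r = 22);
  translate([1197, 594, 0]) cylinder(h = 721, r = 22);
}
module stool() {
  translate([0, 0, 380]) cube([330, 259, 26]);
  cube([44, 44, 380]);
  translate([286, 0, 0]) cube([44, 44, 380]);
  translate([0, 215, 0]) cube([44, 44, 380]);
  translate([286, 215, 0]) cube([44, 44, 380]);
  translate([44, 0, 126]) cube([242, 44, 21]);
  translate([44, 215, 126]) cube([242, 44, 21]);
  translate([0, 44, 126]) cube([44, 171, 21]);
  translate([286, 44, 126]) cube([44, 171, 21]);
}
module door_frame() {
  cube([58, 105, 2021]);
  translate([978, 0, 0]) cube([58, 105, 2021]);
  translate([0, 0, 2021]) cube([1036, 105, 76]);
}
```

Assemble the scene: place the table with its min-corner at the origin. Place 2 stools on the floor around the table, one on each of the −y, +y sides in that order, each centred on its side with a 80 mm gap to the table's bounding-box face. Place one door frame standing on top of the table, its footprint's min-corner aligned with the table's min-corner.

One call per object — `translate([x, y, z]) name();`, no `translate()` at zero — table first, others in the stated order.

table();
translate([459, -339, 0]) stool();
translate([459, 725, 0]) stool();
translate([0, 0, 770]) door_frame();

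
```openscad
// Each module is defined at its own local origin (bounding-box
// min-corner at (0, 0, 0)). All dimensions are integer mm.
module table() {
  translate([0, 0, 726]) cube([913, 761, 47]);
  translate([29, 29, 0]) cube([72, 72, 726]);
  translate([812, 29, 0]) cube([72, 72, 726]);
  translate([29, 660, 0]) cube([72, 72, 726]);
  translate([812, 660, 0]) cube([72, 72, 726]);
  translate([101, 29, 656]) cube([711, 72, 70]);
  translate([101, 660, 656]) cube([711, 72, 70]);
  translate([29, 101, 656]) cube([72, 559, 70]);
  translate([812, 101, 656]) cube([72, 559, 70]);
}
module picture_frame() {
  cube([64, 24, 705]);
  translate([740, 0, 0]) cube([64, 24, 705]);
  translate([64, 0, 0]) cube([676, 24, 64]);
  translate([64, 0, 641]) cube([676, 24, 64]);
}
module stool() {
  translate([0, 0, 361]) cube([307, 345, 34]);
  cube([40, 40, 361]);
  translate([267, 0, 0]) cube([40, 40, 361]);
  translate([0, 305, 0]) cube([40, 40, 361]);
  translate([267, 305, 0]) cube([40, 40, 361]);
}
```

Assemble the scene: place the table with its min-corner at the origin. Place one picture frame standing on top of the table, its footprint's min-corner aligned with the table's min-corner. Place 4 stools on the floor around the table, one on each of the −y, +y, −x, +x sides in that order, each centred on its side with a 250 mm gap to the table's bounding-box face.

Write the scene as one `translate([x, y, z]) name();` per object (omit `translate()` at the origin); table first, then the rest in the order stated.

table();
translate([0, 0, 773]) picture_frame();
translate([303, -595, 0]) stool();
translate([303, 1011, 0]) stool();
translate([-557, 208, 0]) stool();
translate([1163, 208, 0]) stool();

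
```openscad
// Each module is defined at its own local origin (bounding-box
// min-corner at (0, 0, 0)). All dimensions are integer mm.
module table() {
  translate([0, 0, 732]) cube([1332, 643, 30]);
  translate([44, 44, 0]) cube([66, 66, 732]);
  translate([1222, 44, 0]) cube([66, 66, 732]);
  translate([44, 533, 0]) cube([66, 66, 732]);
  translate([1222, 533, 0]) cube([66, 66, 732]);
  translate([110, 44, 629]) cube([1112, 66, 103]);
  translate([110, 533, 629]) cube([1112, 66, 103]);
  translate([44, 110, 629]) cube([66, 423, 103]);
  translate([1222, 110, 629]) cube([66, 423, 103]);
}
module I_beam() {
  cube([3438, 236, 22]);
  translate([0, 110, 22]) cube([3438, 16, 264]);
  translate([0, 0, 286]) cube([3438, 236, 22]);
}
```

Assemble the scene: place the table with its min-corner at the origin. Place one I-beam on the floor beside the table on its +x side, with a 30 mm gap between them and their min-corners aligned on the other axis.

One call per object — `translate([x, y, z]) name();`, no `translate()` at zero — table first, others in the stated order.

table();
translate([1362, 0, 0]) I_beam();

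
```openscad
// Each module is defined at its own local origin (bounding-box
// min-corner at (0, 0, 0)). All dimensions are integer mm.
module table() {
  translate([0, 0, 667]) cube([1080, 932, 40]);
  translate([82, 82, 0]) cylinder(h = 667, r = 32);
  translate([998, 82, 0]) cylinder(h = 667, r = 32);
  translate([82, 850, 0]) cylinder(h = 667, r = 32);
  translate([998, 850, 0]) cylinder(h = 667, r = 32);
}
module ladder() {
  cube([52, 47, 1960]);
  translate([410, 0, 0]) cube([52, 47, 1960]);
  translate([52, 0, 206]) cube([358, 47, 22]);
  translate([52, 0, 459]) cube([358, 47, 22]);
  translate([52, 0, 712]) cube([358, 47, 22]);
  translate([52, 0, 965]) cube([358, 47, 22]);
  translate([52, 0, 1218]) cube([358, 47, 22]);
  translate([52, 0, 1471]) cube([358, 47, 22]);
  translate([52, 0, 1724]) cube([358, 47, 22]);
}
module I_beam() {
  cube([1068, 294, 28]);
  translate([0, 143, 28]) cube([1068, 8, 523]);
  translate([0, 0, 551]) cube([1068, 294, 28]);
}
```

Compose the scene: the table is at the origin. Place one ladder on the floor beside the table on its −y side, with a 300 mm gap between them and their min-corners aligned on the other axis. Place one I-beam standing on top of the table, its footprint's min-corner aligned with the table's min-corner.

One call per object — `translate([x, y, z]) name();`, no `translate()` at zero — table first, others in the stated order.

table();
translate([0, -347, 0]) ladder();
translate([0, 0, 707]) I_beam();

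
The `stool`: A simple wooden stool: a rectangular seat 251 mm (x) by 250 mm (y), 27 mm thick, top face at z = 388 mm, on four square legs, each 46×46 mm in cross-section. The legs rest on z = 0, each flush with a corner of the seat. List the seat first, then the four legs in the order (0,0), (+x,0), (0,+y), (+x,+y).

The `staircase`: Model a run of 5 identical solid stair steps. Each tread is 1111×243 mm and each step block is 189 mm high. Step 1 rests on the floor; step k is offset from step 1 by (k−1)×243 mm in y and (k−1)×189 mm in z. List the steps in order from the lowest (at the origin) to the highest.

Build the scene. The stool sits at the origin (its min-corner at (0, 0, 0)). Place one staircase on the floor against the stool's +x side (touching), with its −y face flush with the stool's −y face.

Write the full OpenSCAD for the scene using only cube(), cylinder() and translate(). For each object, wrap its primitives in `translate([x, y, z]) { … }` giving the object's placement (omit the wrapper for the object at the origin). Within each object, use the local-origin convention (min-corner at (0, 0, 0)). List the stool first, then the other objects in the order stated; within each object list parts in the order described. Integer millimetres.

translate([0, 0, 361]) cube([251, 250, 27]);
cube([46, 46, 361]);
translate([205, 0, 0]) cube([46, 46, 361]);
translate([0, 204, 0]) cube([46, 46, 361]);
translate([205, 204, 0]) cube([46, 46, 361]);
translate([251, 0, 0]) {
  cube([1111, 243, 189]);
  translate([0, 243, 189]) cube([1111, 243, 189]);
  translate([0, 486, 378]) cube([1111, 243, 189]);
  translate([0, 729, 567]) cube([1111, 243, 189]);
  translate([0, 972, 756]) cube([1111, 243, 189]);
}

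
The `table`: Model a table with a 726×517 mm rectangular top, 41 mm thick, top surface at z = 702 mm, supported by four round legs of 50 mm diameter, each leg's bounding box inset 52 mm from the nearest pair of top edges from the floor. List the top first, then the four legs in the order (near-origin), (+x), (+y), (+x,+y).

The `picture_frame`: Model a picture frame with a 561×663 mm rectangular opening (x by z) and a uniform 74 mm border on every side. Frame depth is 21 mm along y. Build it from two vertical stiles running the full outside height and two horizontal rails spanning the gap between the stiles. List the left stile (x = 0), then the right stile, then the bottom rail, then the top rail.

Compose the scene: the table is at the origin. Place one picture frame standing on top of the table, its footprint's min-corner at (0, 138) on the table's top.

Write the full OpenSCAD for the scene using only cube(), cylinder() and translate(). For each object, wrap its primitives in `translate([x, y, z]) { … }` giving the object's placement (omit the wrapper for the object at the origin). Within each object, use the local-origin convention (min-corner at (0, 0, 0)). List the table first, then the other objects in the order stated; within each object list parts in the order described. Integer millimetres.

translate([0, 0, 661]) cube([726, 517, 41]);
translate([77, 77, 0]) cylinder(h = 661, r = 25);
translate([649, 77, 0]) cylinder(h = 661, r = 25);
translate([77, 440, 0]) cylinder(h = 661, r = 25);
translate([649, 440, 0]) cylinder(h = 661, r = 25);
translate([0, 138, 702]) {
  cube([74, 21, 811]);
  translate([635, 0, 0]) cube([74, 21, 811]);
  translate([74, 0, 0]) cube([561, 21, 74]);
  translate([74, 0, 737]) cube([561, 21, 74]);
}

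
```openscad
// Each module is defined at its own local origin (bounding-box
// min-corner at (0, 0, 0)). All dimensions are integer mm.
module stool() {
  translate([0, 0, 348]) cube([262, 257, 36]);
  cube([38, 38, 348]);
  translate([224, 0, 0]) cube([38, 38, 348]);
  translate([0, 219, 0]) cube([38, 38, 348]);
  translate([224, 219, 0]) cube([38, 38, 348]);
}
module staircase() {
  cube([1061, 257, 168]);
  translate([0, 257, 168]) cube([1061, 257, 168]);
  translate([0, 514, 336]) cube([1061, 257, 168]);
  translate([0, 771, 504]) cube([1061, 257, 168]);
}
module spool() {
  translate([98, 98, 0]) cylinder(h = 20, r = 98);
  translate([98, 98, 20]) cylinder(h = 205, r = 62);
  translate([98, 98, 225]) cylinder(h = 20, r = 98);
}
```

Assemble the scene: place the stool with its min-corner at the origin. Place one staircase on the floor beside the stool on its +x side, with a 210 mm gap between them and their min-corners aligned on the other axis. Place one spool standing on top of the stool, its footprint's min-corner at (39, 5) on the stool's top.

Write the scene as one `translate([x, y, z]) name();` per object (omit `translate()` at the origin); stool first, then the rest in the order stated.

stool();
translate([472, 0, 0]) staircase();
translate([39, 5, 384]) spool();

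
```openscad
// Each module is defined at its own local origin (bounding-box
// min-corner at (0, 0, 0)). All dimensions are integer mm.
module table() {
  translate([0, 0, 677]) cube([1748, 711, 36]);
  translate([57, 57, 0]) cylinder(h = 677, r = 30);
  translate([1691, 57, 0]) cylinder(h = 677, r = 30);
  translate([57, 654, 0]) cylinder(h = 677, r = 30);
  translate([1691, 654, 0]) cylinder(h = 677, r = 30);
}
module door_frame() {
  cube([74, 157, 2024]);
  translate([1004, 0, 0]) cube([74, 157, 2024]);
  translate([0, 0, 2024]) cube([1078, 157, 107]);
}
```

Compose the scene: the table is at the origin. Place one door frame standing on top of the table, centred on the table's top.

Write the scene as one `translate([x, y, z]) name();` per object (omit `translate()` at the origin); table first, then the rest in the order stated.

table();
translate([335, 277, 713]) door_frame();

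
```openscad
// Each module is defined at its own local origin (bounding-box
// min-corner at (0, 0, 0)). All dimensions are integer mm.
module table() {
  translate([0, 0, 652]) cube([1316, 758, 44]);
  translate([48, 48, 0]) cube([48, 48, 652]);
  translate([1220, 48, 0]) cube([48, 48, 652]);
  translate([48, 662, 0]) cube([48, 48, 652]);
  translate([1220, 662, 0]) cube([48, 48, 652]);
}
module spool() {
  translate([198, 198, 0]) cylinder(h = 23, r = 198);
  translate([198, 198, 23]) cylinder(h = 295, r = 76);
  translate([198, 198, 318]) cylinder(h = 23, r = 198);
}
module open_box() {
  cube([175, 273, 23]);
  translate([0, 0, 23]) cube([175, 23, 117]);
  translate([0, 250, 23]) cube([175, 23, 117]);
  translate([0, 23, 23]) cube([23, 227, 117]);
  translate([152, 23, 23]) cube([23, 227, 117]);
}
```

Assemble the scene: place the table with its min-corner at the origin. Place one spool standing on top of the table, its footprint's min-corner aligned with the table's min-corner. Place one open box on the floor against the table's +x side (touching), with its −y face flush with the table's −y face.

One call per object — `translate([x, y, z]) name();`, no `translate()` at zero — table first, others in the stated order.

table();
translate([0, 0, 696]) spool();
translate([1316, 0, 0]) open_box();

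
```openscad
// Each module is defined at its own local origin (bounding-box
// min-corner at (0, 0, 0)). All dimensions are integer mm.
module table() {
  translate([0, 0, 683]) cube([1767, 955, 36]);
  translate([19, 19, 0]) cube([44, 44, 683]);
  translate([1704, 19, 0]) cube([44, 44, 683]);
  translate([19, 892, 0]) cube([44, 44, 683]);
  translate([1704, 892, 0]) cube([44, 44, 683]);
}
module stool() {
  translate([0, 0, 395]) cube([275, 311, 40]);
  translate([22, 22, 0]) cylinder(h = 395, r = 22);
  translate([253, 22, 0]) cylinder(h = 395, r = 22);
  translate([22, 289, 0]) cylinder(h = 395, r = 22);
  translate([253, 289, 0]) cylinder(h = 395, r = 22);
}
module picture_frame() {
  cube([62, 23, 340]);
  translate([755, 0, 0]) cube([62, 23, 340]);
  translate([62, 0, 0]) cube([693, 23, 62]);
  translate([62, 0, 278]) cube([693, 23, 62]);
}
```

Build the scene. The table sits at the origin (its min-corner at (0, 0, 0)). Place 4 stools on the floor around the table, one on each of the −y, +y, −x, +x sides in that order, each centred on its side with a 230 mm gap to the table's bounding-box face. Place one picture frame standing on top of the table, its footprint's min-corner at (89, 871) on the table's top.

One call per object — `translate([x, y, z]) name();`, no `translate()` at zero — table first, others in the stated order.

table();
translate([746, -541, 0]) stool();
translate([746, 1185, 0]) stool();
translate([-505, 322, 0]) stool();
translate([1997, 322, 0]) stool();
translate([89, 871, 719]) picture_frame();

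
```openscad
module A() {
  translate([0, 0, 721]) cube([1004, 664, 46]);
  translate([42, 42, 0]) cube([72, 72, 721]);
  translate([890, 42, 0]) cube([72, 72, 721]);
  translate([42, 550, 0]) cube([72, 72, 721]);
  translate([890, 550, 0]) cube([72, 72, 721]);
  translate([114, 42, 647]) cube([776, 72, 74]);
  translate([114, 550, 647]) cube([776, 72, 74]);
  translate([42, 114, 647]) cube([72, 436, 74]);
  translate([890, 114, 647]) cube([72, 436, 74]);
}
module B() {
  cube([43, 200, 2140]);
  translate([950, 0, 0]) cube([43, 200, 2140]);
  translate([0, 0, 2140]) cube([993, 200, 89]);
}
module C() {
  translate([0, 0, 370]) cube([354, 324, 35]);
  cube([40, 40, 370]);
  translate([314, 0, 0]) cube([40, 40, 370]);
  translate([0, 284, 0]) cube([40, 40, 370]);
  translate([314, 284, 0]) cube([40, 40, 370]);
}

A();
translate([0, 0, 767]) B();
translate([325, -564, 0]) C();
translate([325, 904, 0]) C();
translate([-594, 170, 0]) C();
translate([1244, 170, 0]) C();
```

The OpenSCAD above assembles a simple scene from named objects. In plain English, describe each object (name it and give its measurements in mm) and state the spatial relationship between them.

A is a table: top 1004 mm (x) × 664 mm (y), 46 mm thick, upper face at z = 767 mm, on four 72×72 mm square legs, each inset 42 mm from the nearest pair of top edges, running from z = 0 to the bottom of the top. Four apron rails, 72 mm thick and 74 mm tall, run between adjacent legs with their top edges flush with the underside of the top and their outer faces flush with the legs' outer faces.

B is a door frame. The clear opening is 907 mm wide and 2140 mm high. Two 43 mm wide jambs, 200 mm deep, stand either side of the opening from the floor to the top of the opening. A 89 mm thick head sits across the top of both jambs, spanning the full outside width of the frame.

C is a four-legged stool. The seat is a 354×324×35 mm slab whose top surface is at z = 405 mm; four square legs, each 40×40 mm in cross-section, run from the floor (z = 0) to the underside of the seat, each flush with a corner of the seat.

The door frame is on top of the table. Four stools sit around the table at the −y, +y, −x, +x sides.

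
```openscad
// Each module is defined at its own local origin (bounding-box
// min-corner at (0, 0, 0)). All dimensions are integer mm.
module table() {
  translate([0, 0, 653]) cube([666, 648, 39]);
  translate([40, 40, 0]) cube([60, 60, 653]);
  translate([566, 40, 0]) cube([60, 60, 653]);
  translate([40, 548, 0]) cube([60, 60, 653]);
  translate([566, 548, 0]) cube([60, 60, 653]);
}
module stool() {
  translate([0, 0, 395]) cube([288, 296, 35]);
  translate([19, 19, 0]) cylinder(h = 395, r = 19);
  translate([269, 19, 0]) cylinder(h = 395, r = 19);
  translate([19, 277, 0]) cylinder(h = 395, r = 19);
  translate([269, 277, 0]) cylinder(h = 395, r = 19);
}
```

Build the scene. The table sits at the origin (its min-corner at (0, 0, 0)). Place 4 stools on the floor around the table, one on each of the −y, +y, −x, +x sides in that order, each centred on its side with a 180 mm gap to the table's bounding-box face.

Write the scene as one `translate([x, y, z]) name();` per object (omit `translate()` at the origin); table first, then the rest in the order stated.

table();
translate([189, -476, 0]) stool();
translate([189, 828, 0]) stool();
translate([-468, 176, 0]) stool();
translate([846, 176, 0]) stool();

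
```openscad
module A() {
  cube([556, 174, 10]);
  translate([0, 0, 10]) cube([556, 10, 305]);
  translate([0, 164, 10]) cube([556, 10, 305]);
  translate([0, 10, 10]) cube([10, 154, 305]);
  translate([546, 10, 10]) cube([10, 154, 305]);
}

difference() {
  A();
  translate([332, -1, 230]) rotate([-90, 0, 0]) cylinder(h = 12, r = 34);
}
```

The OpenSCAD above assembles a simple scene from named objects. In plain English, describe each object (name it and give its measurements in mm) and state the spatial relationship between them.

A is an open-topped rectangular box: outside dimensions 556×174×315 mm, with a uniform wall and base thickness of 10 mm. The base is a full 556×174 slab on the floor; four walls sit on top of the base. The front and back walls (the −y and +y sides) span the full width; the two side walls fit between them.

The open box has a circular hole of radius 34 mm through its front wall, centred at (x = 332, z = 230).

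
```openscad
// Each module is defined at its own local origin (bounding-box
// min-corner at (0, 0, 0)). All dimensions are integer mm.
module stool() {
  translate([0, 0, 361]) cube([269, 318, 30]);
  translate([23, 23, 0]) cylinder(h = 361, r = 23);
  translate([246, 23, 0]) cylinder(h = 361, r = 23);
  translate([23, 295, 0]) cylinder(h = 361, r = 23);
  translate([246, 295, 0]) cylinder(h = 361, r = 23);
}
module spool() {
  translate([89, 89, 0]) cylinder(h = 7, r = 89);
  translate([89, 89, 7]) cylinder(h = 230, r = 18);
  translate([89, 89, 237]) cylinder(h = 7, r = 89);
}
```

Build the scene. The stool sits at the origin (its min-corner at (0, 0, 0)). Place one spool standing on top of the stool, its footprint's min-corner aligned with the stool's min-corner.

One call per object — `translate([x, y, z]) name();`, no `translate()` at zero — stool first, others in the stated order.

stool();
translate([0, 0, 391]) spool();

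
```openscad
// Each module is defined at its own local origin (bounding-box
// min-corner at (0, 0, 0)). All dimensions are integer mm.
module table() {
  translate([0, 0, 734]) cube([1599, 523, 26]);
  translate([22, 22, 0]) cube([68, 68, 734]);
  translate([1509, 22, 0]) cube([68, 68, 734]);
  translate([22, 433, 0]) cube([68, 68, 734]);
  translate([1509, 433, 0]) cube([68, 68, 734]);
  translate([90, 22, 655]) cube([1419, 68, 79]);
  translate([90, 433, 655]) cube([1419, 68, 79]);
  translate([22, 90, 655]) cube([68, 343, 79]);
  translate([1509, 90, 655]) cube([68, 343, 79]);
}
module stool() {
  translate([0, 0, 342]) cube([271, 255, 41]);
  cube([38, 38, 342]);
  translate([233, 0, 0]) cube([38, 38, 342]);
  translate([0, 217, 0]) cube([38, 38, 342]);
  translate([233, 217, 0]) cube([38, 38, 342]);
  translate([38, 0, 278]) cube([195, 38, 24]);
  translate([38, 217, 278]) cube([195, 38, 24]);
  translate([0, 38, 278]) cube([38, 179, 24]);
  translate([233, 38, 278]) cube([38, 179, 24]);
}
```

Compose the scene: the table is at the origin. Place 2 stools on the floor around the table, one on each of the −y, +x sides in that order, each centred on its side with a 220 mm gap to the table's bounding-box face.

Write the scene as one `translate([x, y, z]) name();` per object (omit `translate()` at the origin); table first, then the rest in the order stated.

table();
translate([664, -475, 0]) stool();
translate([1819, 134, 0]) stool();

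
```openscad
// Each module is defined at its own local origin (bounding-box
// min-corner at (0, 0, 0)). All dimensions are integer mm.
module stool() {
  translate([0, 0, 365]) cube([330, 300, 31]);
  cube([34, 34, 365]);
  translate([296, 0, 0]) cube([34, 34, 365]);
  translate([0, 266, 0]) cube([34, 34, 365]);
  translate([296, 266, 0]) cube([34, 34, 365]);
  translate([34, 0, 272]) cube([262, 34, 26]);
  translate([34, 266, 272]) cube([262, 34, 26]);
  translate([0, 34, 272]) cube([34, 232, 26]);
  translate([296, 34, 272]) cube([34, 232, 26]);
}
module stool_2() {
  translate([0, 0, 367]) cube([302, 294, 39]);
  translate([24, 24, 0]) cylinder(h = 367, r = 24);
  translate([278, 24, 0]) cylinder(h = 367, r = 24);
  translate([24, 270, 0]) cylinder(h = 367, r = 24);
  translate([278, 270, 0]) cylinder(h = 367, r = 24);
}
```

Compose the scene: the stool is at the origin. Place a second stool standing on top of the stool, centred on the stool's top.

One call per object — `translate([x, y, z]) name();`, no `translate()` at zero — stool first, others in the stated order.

stool();
translate([14, 3, 396]) stool_2();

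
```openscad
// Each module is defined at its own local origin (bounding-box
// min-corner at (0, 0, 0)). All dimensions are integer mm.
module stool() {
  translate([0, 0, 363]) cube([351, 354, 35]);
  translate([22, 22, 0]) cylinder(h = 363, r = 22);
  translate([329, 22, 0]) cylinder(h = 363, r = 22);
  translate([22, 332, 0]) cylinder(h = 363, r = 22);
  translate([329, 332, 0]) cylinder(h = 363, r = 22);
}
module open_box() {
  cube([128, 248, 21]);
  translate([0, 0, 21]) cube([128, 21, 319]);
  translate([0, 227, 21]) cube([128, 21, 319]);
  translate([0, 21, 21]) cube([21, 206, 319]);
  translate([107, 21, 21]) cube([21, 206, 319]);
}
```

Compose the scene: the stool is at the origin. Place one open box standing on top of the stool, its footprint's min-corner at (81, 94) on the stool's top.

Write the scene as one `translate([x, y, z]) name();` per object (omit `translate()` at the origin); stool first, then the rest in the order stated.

stool();
translate([81, 94, 398]) open_box();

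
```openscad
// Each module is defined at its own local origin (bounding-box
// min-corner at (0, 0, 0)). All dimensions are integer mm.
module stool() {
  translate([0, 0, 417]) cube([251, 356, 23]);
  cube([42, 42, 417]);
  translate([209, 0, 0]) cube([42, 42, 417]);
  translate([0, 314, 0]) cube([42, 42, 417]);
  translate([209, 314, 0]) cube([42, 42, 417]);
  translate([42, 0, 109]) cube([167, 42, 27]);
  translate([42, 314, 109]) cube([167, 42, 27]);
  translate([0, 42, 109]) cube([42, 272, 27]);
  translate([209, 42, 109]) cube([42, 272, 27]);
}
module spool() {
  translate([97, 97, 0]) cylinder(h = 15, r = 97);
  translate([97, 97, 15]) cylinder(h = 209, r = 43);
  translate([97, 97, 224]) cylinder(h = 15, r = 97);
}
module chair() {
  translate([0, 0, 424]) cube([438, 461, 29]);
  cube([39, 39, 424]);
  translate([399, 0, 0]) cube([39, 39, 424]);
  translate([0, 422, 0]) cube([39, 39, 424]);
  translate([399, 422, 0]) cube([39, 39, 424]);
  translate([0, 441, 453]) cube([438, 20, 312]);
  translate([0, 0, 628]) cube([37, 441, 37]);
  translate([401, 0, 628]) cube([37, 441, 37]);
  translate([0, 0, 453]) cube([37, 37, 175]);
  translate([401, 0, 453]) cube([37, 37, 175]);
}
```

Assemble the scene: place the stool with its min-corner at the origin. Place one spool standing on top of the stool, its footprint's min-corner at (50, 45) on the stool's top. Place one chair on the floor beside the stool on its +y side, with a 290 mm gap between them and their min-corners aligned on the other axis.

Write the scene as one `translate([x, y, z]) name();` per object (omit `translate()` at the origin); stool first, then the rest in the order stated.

stool();
translate([50, 45, 440]) spool();
translate([0, 646, 0]) chair();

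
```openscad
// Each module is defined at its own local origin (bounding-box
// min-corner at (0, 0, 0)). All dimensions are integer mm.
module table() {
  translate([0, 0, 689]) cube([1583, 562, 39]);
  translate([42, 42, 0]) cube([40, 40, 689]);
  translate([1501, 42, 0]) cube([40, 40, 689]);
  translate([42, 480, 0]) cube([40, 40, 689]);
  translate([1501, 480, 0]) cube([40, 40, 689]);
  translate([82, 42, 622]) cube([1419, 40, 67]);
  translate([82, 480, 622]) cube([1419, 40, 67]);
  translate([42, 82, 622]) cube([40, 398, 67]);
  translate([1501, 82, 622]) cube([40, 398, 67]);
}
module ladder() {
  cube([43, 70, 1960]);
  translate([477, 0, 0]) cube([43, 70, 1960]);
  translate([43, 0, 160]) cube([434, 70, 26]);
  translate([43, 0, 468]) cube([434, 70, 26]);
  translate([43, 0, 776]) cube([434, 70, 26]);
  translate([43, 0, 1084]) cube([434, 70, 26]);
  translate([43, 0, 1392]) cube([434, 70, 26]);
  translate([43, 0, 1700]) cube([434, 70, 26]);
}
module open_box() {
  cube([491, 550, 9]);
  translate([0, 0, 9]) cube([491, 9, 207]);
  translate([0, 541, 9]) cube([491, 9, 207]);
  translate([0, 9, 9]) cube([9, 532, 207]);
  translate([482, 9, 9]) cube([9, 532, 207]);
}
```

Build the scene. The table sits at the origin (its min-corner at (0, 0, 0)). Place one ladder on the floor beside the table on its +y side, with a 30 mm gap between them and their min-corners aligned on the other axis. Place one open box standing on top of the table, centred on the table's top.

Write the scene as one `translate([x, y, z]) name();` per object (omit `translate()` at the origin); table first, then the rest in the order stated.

table();
translate([0, 592, 0]) ladder();
translate([546, 6, 728]) open_box();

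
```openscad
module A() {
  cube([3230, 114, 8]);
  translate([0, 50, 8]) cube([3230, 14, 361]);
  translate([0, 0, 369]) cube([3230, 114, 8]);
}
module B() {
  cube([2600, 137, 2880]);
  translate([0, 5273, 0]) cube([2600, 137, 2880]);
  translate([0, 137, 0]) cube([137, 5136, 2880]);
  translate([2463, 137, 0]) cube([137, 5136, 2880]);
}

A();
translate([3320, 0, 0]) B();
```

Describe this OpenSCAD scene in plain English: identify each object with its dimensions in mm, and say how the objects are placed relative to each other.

A is an I-beam lying along x, 3230 mm long. Overall section height 377 mm. Two flanges 114 mm wide (y) and 8 mm thick, one on the floor and one at the top; a web 14 mm thick runs between them, centred on the flange width.

B is the wall frame of a small rectangular building: four walls, each 2880 mm tall and 137 mm thick, enclosing a footprint 2600 mm (x) by 5410 mm (y) outside-to-outside, with no floor or roof. The front and back walls (the −y and +y sides) span the full width; the two side walls fit between them.

The house frame is on the floor beside the I-beam on its +x side.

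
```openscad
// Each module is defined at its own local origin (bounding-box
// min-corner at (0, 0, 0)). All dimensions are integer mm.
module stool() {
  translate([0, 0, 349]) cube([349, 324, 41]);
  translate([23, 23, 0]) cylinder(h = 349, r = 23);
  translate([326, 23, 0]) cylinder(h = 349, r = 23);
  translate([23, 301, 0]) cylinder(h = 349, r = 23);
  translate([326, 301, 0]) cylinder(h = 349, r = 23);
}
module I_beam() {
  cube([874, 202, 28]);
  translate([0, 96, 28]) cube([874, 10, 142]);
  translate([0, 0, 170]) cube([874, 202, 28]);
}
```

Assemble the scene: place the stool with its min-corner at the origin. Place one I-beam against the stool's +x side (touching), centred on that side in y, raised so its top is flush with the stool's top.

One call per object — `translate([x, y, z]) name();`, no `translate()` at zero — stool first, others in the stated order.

stool();
translate([349, 61, 192]) I_beam();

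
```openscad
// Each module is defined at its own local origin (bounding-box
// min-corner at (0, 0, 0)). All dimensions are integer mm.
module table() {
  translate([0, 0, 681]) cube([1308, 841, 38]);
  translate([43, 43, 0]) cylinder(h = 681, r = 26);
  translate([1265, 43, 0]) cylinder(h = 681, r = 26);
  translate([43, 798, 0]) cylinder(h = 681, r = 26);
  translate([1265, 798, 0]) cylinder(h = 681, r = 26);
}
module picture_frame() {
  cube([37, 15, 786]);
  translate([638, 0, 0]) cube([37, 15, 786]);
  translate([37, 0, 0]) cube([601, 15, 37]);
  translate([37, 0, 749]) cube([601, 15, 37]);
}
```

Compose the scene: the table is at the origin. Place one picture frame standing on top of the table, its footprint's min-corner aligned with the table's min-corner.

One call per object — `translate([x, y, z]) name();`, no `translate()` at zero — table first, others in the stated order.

table();
translate([0, 0, 719]) picture_frame();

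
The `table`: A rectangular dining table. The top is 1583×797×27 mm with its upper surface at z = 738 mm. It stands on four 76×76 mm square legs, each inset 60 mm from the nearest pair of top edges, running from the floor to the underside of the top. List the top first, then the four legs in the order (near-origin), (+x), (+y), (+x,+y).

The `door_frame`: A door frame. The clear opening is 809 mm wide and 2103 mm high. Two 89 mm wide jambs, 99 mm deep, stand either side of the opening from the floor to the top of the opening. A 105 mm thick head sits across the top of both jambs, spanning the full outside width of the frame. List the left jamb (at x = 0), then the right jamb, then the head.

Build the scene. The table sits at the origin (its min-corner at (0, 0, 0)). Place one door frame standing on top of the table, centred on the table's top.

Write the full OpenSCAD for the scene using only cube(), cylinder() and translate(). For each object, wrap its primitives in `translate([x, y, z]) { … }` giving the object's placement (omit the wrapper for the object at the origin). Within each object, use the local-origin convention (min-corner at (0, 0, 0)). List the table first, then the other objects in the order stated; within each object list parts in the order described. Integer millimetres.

translate([0, 0, 711]) cube([1583, 797, 27]);
translate([60, 60, 0]) cube([76, 76, 711]);
translate([1447, 60, 0]) cube([76, 76, 711]);
translate([60, 661, 0]) cube([76, 76, 711]);
translate([1447, 661, 0]) cube([76, 76, 711]);
translate([298, 349, 738]) {
  cube([89, 99, 2103]);
  translate([898, 0, 0]) cube([89, 99, 2103]);
  translate([0, 0, 2103]) cube([987, 99, 105]);
}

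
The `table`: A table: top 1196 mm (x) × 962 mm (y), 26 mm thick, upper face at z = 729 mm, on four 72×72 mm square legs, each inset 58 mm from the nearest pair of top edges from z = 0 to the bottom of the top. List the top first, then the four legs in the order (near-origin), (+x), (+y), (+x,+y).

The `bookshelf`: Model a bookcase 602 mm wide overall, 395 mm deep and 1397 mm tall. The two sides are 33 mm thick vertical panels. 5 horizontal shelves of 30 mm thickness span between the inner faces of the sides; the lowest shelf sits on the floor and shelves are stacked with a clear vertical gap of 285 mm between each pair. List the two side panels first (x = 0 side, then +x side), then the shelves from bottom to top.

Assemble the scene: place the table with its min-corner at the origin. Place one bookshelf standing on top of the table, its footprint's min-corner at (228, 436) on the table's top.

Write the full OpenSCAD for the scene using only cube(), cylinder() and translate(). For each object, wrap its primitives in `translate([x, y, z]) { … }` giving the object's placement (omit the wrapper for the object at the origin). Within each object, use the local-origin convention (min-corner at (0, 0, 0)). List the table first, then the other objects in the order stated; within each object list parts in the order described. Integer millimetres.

translate([0, 0, 703]) cube([1196, 962, 26]);
translate([58, 58, 0]) cube([72, 72, 703]);
translate([1066, 58, 0]) cube([72, 72, 703]);
translate([58, 832, 0]) cube([72, 72, 703]);
translate([1066, 832, 0]) cube([72, 72, 703]);
translate([228, 436, 729]) {
  cube([33, 395, 1397]);
  translate([569, 0, 0]) cube([33, 395, 1397]);
  translate([33, 0, 0]) cube([536, 395, 30]);
  translate([33, 0, 315]) cube([536, 395, 30]);
  translate([33, 0, 630]) cube([536, 395, 30]);
  translate([33, 0, 945]) cube([536, 395, 30]);
  translate([33, 0, 1260]) cube([536, 395, 30]);
}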